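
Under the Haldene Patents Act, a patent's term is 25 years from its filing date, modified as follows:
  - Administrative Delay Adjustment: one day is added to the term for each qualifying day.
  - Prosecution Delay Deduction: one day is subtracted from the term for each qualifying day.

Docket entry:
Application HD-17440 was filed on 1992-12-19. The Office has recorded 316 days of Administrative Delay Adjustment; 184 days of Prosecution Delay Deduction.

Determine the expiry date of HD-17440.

Base term: filing date + 25 years → 19 December 2017.
Administrative Delay Adjustment: +316 days → 31 October 2018.
Prosecution Delay Deduction: −184 days → 30 April 2018.

April 30, 2018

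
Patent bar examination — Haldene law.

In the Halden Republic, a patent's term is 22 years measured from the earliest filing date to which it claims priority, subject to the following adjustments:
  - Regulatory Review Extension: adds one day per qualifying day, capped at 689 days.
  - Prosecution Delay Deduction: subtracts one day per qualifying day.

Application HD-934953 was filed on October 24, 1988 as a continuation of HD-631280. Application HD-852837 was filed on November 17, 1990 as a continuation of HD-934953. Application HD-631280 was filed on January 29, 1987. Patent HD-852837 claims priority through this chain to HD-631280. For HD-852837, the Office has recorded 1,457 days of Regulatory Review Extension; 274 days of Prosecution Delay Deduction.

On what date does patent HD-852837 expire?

March 20, 2010

Earliest priority filing: 29 January 1987.
Base term: 29 January 1987 + 22 years → 29 January 2009.
Regulatory Review Extension: 1457 days claimed exceeds the 689-day cap, so +689 days → 19 December 2010.
Prosecution Delay Deduction: −274 days → 20 March 2010.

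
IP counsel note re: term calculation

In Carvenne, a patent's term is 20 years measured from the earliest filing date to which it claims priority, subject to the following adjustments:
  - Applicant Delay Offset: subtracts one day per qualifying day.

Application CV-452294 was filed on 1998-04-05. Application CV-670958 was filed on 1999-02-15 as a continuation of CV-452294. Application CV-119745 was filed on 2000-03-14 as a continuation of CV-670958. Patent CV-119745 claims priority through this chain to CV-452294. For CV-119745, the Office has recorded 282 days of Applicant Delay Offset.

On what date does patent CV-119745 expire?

2017-06-27

Earliest priority filing: 5 April 1998.
Base term: 5 April 1998 + 20 years → 5 April 2018.
Applicant Delay Offset: −282 days → 27 June 2017.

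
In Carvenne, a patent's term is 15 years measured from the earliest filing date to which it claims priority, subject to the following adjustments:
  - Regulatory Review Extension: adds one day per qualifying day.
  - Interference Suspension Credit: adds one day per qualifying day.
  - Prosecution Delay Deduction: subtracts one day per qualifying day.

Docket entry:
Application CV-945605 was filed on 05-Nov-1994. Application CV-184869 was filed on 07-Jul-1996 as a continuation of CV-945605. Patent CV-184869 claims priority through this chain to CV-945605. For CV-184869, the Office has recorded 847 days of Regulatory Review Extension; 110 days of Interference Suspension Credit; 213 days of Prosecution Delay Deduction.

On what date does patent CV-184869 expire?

2011-11-19

Earliest priority filing: 5 November 1994.
Base term: 5 November 1994 + 15 years → 5 November 2009.
Regulatory Review Extension: +847 days → 1 March 2012.
Interference Suspension Credit: +110 days → 19 June 2012.
Prosecution Delay Deduction: −213 days → 19 November 2011.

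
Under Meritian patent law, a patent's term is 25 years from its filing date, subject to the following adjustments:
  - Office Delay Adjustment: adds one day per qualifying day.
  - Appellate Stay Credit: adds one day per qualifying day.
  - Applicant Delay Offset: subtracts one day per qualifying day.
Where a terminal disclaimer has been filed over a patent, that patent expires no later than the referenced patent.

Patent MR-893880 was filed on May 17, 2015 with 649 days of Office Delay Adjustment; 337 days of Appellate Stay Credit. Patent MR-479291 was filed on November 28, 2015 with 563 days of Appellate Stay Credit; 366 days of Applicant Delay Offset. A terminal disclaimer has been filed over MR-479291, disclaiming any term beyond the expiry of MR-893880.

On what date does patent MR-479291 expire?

2041-06-13

Natural term of MR-479291:
  Base: filing + 25 years → 28 November 2040.
  Appellate Stay Credit: +563 days → 14 June 2042.
  Applicant Delay Offset: −366 days → 13 June 2041.
Expiry of referenced patent MR-893880:
  Base: filing + 25 years → 17 May 2040.
  Office Delay Adjustment: +649 days → 25 February 2042.
  Appellate Stay Credit: +337 days → 28 January 2043.
Terminal disclaimer: MR-479291 expires on the earlier of 13 June 2041 and 28 January 2043.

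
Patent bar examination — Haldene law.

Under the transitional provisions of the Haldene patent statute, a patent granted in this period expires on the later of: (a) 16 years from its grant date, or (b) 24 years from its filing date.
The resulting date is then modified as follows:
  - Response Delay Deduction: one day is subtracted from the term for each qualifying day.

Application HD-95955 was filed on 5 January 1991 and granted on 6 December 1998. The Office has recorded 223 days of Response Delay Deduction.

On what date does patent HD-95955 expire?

(a) grant + 16 years → 6 December 2014.
(b) filing + 24 years → 5 January 2015.
Later of the two: 5 January 2015.
Response Delay Deduction: −223 days → 27 May 2014.

May 27, 2014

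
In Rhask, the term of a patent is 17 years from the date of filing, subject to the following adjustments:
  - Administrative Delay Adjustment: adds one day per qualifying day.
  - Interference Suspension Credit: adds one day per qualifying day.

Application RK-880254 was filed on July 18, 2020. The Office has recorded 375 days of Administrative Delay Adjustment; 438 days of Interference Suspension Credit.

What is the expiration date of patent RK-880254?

Base term: filing date + 17 years → 18 July 2037.
Administrative Delay Adjustment: +375 days → 28 July 2038.
Interference Suspension Credit: +438 days → 9 October 2039.

2039-10-09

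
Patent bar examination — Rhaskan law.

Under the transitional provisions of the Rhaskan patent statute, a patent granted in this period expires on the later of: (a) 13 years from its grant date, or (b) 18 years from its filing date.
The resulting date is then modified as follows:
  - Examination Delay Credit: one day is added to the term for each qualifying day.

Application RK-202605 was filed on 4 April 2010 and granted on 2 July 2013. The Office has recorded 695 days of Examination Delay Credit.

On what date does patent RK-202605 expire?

(a) grant + 13 years → 2 July 2026.
(b) filing + 18 years → 4 April 2028.
Later of the two: 4 April 2028.
Examination Delay Credit: +695 days → 28 February 2030.

February 28, 2030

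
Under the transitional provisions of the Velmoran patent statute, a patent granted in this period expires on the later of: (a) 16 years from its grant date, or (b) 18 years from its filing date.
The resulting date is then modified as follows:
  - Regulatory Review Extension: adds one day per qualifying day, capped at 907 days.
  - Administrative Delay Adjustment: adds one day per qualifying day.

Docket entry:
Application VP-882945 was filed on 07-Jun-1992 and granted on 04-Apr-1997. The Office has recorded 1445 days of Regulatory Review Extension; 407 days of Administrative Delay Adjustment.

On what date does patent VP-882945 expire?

(a) grant + 16 years → 4 April 2013.
(b) filing + 18 years → 7 June 2010.
Later of the two: 4 April 2013.
Regulatory Review Extension: 1445 days claimed exceeds the 907-day cap, so +907 days → 28 September 2015.
Administrative Delay Adjustment: +407 days → 8 November 2016.

2016-11-08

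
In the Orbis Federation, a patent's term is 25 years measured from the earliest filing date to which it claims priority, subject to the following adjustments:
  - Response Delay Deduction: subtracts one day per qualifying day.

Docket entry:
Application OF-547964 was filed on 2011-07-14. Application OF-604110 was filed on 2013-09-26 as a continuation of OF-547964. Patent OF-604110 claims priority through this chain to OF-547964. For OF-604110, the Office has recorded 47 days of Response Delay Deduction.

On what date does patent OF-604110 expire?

2036-05-28

Earliest priority filing: 14 July 2011.
Base term: 14 July 2011 + 25 years → 14 July 2036.
Response Delay Deduction: −47 days → 28 May 2036.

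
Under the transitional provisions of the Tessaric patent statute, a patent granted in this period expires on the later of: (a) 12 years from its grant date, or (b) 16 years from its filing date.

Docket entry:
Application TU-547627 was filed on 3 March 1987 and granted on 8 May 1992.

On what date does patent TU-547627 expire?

(a) grant + 12 years → 8 May 2004.
(b) filing + 16 years → 3 March 2003.
Later of the two: 8 May 2004.

2004-05-08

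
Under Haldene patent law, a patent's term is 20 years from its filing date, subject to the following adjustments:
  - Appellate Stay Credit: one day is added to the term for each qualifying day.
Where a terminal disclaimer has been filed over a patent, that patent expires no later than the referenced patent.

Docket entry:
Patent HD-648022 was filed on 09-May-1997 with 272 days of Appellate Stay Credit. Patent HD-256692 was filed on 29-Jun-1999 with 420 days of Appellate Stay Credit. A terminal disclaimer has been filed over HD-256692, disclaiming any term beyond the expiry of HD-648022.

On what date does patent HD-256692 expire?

2018-02-05

Natural term of HD-256692:
  Base: filing + 20 years → 29 June 2019.
  Appellate Stay Credit: +420 days → 22 August 2020.
Expiry of referenced patent HD-648022:
  Base: filing + 20 years → 9 May 2017.
  Appellate Stay Credit: +272 days → 5 February 2018.
Terminal disclaimer: HD-256692 expires on the earlier of 22 August 2020 and 5 February 2018.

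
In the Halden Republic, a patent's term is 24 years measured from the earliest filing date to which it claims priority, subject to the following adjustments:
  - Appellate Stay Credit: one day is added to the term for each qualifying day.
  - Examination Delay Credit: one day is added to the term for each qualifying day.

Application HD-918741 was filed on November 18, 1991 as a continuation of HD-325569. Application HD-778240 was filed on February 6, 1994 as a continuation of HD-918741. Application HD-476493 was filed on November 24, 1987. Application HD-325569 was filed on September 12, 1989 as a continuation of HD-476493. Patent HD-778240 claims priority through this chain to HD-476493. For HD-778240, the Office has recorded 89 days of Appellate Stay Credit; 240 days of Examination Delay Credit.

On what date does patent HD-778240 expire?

October 18, 2012

Earliest priority filing: 24 November 1987.
Base term: 24 November 1987 + 24 years → 24 November 2011.
Appellate Stay Credit: +89 days → 21 February 2012.
Examination Delay Credit: +240 days → 18 October 2012.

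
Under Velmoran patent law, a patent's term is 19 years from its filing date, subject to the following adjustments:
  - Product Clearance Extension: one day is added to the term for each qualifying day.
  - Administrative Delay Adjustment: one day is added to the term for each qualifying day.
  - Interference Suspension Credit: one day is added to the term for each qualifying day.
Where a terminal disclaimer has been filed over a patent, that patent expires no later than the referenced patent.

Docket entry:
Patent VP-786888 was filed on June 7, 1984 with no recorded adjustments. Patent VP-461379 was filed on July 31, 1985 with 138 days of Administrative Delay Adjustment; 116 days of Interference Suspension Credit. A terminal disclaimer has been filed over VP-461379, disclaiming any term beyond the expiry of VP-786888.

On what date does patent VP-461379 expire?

2003-06-07

Natural term of VP-461379:
  Base: filing + 19 years → 31 July 2004.
  Administrative Delay Adjustment: +138 days → 16 December 2004.
  Interference Suspension Credit: +116 days → 11 April 2005.
Expiry of referenced patent VP-786888:
  Base: filing + 19 years → 7 June 2003.
Terminal disclaimer: VP-461379 expires on the earlier of 11 April 2005 and 7 June 2003.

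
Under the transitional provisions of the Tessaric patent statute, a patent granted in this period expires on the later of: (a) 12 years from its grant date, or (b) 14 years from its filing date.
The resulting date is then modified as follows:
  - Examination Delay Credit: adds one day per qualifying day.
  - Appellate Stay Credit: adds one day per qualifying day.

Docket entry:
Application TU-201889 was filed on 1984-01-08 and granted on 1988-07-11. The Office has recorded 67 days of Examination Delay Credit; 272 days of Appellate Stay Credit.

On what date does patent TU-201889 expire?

June 15, 2001

(a) grant + 12 years → 11 July 2000.
(b) filing + 14 years → 8 January 1998.
Later of the two: 11 July 2000.
Examination Delay Credit: +67 days → 16 September 2000.
Appellate Stay Credit: +272 days → 15 June 2001.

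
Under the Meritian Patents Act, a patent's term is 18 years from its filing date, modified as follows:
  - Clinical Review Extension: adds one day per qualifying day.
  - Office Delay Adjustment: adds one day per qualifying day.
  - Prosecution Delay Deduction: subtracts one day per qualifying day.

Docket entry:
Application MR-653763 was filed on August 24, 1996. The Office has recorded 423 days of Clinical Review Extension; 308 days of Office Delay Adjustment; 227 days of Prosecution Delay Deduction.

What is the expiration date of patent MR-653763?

January 10, 2016

Base term: filing date + 18 years → 24 August 2014.
Clinical Review Extension: +423 days → 21 October 2015.
Office Delay Adjustment: +308 days → 24 August 2016.
Prosecution Delay Deduction: −227 days → 10 January 2016.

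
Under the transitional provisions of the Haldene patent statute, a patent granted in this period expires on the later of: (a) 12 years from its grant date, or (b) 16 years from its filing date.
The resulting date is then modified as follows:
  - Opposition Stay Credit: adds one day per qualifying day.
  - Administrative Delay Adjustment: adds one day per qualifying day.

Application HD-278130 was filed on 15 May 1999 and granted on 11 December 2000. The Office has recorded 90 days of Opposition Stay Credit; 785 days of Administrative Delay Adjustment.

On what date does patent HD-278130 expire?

(a) grant + 12 years → 11 December 2012.
(b) filing + 16 years → 15 May 2015.
Later of the two: 15 May 2015.
Opposition Stay Credit: +90 days → 13 August 2015.
Administrative Delay Adjustment: +785 days → 6 October 2017.

October 6, 2017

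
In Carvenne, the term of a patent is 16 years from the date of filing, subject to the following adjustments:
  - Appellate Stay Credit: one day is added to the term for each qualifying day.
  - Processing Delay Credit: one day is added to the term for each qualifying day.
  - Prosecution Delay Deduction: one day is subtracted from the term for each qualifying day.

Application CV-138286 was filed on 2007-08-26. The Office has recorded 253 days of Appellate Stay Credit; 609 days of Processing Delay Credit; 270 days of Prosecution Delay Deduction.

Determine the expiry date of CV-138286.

April 9, 2025

Base term: filing date + 16 years → 26 August 2023.
Appellate Stay Credit: +253 days → 5 May 2024.
Processing Delay Credit: +609 days → 4 January 2026.
Prosecution Delay Deduction: −270 days → 9 April 2025.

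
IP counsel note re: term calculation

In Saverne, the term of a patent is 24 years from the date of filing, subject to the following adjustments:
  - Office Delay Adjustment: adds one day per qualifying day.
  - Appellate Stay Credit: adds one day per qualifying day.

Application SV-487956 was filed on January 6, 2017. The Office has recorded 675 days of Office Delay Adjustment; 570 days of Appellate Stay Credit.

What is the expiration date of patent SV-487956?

2044-06-04

Base term: filing date + 24 years → 6 January 2041.
Office Delay Adjustment: +675 days → 12 November 2042.
Appellate Stay Credit: +570 days → 4 June 2044.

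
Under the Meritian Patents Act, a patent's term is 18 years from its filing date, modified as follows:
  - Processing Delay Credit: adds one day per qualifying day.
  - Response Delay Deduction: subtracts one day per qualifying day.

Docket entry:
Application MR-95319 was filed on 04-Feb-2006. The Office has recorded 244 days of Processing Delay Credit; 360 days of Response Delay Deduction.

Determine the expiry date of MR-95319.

October 11, 2023

Base term: filing date + 18 years → 4 February 2024.
Processing Delay Credit: +244 days → 5 October 2024.
Response Delay Deduction: −360 days → 11 October 2023.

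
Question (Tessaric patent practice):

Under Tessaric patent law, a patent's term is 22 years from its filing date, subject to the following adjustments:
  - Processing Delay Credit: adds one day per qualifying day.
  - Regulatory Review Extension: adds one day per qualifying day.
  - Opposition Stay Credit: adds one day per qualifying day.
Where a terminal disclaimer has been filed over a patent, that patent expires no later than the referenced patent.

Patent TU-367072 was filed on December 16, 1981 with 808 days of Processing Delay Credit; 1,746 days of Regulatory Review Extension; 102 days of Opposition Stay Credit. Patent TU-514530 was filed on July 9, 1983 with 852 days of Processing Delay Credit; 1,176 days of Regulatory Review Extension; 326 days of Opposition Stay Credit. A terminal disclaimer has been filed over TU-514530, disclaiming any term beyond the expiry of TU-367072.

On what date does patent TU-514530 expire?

March 25, 2011

Natural term of TU-514530:
  Base: filing + 22 years → 9 July 2005.
  Processing Delay Credit: +852 days → 8 November 2007.
  Regulatory Review Extension: +1176 days → 27 January 2011.
  Opposition Stay Credit: +326 days → 19 December 2011.
Expiry of referenced patent TU-367072:
  Base: filing + 22 years → 16 December 2003.
  Processing Delay Credit: +808 days → 3 March 2006.
  Regulatory Review Extension: +1746 days → 13 December 2010.
  Opposition Stay Credit: +102 days → 25 March 2011.
Terminal disclaimer: TU-514530 expires on the earlier of 19 December 2011 and 25 March 2011.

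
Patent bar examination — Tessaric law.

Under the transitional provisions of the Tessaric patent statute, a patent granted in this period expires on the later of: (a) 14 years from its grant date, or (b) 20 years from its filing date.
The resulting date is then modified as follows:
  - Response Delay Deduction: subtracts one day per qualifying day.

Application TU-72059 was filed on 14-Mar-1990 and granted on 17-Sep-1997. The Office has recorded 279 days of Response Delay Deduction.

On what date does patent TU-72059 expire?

(a) grant + 14 years → 17 September 2011.
(b) filing + 20 years → 14 March 2010.
Later of the two: 17 September 2011.
Response Delay Deduction: −279 days → 12 December 2010.

December 12, 2010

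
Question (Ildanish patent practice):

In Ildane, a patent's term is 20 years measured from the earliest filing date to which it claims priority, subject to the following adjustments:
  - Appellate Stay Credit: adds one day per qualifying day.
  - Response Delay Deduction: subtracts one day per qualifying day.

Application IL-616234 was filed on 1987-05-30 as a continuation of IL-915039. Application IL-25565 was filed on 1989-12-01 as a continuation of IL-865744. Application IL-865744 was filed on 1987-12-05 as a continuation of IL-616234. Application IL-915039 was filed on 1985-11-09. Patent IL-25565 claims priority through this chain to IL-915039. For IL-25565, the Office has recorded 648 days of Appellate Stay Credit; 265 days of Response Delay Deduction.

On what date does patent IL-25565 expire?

Earliest priority filing: 9 November 1985.
Base term: 9 November 1985 + 20 years → 9 November 2005.
Appellate Stay Credit: +648 days → 19 August 2007.
Response Delay Deduction: −265 days → 27 November 2006.

November 27, 2006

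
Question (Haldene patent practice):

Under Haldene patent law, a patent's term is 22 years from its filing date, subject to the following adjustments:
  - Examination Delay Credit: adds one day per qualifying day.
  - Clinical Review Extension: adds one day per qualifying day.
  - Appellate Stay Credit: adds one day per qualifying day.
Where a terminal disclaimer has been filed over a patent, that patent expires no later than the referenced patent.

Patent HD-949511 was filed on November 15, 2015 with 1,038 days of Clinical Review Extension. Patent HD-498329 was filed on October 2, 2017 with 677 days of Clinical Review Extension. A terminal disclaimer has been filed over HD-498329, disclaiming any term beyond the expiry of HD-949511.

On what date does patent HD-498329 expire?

September 18, 2040

Natural term of HD-498329:
  Base: filing + 22 years → 2 October 2039.
  Clinical Review Extension: +677 days → 9 August 2041.
Expiry of referenced patent HD-949511:
  Base: filing + 22 years → 15 November 2037.
  Clinical Review Extension: +1038 days → 18 September 2040.
Terminal disclaimer: HD-498329 expires on the earlier of 9 August 2041 and 18 September 2040.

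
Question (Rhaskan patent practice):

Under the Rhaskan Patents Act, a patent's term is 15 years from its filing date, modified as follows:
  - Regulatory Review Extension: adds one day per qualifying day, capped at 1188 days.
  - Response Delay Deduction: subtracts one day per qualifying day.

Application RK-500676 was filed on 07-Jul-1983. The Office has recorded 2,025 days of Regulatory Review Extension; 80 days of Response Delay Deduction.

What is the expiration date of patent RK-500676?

Base term: filing date + 15 years → 7 July 1998.
Regulatory Review Extension: 2025 days claimed exceeds the 1188-day cap, so +1188 days → 7 October 2001.
Response Delay Deduction: −80 days → 19 July 2001.

2001-07-19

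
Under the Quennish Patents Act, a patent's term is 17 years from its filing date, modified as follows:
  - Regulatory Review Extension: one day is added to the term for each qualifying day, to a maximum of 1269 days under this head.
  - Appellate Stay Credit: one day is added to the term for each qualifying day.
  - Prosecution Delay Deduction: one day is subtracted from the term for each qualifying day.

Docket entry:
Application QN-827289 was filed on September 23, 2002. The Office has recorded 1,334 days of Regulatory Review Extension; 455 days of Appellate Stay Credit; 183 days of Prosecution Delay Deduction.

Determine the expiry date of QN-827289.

December 12, 2023

Base term: filing date + 17 years → 23 September 2019.
Regulatory Review Extension: 1334 days claimed exceeds the 1269-day cap, so +1269 days → 15 March 2023.
Appellate Stay Credit: +455 days → 12 June 2024.
Prosecution Delay Deduction: −183 days → 12 December 2023.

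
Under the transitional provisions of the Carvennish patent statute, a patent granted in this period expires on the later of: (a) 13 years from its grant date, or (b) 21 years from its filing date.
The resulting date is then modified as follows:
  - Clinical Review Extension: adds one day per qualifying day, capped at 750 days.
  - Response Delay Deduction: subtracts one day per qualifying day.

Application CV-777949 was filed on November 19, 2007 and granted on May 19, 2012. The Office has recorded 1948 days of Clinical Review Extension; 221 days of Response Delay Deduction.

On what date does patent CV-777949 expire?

May 2, 2030

(a) grant + 13 years → 19 May 2025.
(b) filing + 21 years → 19 November 2028.
Later of the two: 19 November 2028.
Clinical Review Extension: 1948 days claimed exceeds the 750-day cap, so +750 days → 9 December 2030.
Response Delay Deduction: −221 days → 2 May 2030.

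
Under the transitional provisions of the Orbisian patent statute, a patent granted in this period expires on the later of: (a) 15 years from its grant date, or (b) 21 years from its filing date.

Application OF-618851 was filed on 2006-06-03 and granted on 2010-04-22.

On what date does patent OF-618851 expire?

(a) grant + 15 years → 22 April 2025.
(b) filing + 21 years → 3 June 2027.
Later of the two: 3 June 2027.

2027-06-03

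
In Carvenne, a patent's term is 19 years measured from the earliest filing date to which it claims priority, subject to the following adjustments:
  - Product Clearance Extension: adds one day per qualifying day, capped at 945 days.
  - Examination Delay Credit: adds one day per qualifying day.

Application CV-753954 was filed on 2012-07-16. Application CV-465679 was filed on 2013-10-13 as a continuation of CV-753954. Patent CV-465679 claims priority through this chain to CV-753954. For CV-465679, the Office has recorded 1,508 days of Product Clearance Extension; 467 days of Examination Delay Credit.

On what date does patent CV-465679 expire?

May 28, 2035

Earliest priority filing: 16 July 2012.
Base term: 16 July 2012 + 19 years → 16 July 2031.
Product Clearance Extension: 1508 days claimed exceeds the 945-day cap, so +945 days → 15 February 2034.
Examination Delay Credit: +467 days → 28 May 2035.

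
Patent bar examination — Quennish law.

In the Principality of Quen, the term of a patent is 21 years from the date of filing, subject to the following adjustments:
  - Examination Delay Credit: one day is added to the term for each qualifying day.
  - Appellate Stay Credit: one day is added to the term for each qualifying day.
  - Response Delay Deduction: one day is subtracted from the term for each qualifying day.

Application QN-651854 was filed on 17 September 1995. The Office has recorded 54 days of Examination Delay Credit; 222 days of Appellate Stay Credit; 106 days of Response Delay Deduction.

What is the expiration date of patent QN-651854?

Base term: filing date + 21 years → 17 September 2016.
Examination Delay Credit: +54 days → 10 November 2016.
Appellate Stay Credit: +222 days → 20 June 2017.
Response Delay Deduction: −106 days → 6 March 2017.

March 6, 2017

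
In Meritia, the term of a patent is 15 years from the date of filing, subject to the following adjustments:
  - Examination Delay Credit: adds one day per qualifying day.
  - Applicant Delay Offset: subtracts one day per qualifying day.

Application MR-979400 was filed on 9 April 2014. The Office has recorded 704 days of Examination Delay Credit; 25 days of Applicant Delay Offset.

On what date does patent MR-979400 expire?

Base term: filing date + 15 years → 9 April 2029.
Examination Delay Credit: +704 days → 14 March 2031.
Applicant Delay Offset: −25 days → 17 February 2031.

2031-02-17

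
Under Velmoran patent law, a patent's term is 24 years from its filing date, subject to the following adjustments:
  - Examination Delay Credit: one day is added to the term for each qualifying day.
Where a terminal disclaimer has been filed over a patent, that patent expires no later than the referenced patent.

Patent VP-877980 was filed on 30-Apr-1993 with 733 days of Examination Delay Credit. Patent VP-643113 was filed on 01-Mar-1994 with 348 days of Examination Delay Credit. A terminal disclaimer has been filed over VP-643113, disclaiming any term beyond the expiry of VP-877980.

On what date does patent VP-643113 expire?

2019-02-12

Natural term of VP-643113:
  Base: filing + 24 years → 1 March 2018.
  Examination Delay Credit: +348 days → 12 February 2019.
Expiry of referenced patent VP-877980:
  Base: filing + 24 years → 30 April 2017.
  Examination Delay Credit: +733 days → 3 May 2019.
Terminal disclaimer: VP-643113 expires on the earlier of 12 February 2019 and 3 May 2019.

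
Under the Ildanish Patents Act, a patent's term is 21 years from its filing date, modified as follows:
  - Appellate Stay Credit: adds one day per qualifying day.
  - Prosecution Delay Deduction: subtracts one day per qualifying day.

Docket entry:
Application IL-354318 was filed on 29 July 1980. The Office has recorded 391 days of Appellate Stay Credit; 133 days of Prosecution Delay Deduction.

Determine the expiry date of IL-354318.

Base term: filing date + 21 years → 29 July 2001.
Appellate Stay Credit: +391 days → 24 August 2002.
Prosecution Delay Deduction: −133 days → 13 April 2002.

April 13, 2002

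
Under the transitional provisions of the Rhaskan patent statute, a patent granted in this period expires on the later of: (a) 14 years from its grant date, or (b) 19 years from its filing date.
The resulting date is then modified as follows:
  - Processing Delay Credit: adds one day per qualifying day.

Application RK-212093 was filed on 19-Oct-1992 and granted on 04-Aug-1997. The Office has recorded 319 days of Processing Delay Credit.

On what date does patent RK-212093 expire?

September 2, 2012

(a) grant + 14 years → 4 August 2011.
(b) filing + 19 years → 19 October 2011.
Later of the two: 19 October 2011.
Processing Delay Credit: +319 days → 2 September 2012.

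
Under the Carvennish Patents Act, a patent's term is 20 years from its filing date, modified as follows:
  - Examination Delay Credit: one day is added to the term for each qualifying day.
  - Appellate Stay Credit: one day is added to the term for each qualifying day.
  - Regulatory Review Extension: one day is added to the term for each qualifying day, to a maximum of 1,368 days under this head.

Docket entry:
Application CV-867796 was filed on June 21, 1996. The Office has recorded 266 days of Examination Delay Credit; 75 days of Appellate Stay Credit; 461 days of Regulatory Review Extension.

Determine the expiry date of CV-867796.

September 1, 2018

Base term: filing date + 20 years → 21 June 2016.
Examination Delay Credit: +266 days → 14 March 2017.
Appellate Stay Credit: +75 days → 28 May 2017.
Regulatory Review Extension: 461 days (within the 1368-day cap) → +461 days → 1 September 2018.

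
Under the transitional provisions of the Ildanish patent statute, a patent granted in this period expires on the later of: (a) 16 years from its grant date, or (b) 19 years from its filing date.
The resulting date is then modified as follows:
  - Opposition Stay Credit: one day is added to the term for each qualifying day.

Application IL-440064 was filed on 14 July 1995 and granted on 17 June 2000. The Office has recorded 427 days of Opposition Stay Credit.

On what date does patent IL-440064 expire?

2017-08-18

(a) grant + 16 years → 17 June 2016.
(b) filing + 19 years → 14 July 2014.
Later of the two: 17 June 2016.
Opposition Stay Credit: +427 days → 18 August 2017.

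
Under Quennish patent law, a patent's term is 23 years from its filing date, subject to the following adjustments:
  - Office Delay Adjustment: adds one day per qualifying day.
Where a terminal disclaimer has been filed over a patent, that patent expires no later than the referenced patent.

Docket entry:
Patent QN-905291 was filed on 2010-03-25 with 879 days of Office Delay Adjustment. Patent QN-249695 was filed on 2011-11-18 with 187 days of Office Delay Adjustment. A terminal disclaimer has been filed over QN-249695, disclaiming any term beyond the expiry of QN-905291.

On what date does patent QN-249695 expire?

May 24, 2035

Natural term of QN-249695:
  Base: filing + 23 years → 18 November 2034.
  Office Delay Adjustment: +187 days → 24 May 2035.
Expiry of referenced patent QN-905291:
  Base: filing + 23 years → 25 March 2033.
  Office Delay Adjustment: +879 days → 21 August 2035.
Terminal disclaimer: QN-249695 expires on the earlier of 24 May 2035 and 21 August 2035.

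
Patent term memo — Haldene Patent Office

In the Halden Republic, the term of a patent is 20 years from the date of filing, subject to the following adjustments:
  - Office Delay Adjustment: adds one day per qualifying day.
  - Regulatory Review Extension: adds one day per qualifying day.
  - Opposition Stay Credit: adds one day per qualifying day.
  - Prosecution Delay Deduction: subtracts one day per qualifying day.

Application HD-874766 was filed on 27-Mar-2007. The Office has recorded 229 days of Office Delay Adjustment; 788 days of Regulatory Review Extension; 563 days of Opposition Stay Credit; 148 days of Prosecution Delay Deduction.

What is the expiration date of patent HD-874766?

2031-02-26

Base term: filing date + 20 years → 27 March 2027.
Office Delay Adjustment: +229 days → 11 November 2027.
Regulatory Review Extension: +788 days → 7 January 2030.
Opposition Stay Credit: +563 days → 24 July 2031.
Prosecution Delay Deduction: −148 days → 26 February 2031.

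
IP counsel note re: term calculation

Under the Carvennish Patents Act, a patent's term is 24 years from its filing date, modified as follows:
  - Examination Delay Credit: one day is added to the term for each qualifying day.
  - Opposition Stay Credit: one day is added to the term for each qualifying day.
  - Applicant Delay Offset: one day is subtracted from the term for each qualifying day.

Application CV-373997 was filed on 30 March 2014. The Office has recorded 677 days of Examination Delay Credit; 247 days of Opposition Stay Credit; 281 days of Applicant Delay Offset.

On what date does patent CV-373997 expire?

Base term: filing date + 24 years → 30 March 2038.
Examination Delay Credit: +677 days → 5 February 2040.
Opposition Stay Credit: +247 days → 9 October 2040.
Applicant Delay Offset: −281 days → 2 January 2040.

2040-01-02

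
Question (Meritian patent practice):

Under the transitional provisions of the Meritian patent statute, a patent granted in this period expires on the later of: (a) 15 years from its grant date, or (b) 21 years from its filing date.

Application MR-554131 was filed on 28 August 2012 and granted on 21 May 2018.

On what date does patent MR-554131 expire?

(a) grant + 15 years → 21 May 2033.
(b) filing + 21 years → 28 August 2033.
Later of the two: 28 August 2033.

August 28, 2033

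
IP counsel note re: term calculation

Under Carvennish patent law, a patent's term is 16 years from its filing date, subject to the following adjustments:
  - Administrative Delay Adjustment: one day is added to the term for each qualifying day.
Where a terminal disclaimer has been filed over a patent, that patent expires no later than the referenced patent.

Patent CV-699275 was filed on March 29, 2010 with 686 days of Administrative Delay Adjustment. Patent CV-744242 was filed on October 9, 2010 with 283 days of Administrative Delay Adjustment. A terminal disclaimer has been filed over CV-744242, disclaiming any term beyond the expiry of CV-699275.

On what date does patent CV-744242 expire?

Natural term of CV-744242:
  Base: filing + 16 years → 9 October 2026.
  Administrative Delay Adjustment: +283 days → 19 July 2027.
Expiry of referenced patent CV-699275:
  Base: filing + 16 years → 29 March 2026.
  Administrative Delay Adjustment: +686 days → 13 February 2028.
Terminal disclaimer: CV-744242 expires on the earlier of 19 July 2027 and 13 February 2028.

July 19, 2027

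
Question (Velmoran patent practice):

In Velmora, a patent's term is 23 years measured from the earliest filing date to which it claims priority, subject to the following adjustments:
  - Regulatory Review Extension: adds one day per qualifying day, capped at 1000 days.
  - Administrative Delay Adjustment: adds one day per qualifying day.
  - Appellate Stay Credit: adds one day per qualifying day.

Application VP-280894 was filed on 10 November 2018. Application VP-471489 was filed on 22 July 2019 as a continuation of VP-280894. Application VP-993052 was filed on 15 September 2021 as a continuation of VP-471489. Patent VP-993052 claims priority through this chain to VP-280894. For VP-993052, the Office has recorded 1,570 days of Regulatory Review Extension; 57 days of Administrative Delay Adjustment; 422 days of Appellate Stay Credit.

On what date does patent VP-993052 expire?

2045-11-28

Earliest priority filing: 10 November 2018.
Base term: 10 November 2018 + 23 years → 10 November 2041.
Regulatory Review Extension: 1570 days claimed exceeds the 1000-day cap, so +1000 days → 6 August 2044.
Administrative Delay Adjustment: +57 days → 2 October 2044.
Appellate Stay Credit: +422 days → 28 November 2045.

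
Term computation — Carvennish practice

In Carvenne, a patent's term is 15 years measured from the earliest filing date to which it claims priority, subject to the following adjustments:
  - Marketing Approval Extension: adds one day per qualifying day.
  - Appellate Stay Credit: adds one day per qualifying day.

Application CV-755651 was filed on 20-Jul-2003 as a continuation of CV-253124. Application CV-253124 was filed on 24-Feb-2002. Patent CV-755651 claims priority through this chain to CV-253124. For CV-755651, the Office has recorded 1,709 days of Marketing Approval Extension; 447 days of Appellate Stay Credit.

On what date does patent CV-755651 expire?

Earliest priority filing: 24 February 2002.
Base term: 24 February 2002 + 15 years → 24 February 2017.
Marketing Approval Extension: +1709 days → 30 October 2021.
Appellate Stay Credit: +447 days → 20 January 2023.

2023-01-20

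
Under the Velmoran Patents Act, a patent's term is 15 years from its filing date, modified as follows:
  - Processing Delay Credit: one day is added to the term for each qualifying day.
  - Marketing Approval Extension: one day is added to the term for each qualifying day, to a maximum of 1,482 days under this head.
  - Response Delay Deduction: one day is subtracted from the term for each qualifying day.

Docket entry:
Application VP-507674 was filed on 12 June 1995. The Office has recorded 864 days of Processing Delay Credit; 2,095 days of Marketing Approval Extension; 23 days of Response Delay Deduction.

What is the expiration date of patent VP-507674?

2016-10-21

Base term: filing date + 15 years → 12 June 2010.
Processing Delay Credit: +864 days → 23 October 2012.
Marketing Approval Extension: 2095 days claimed exceeds the 1482-day cap, so +1482 days → 13 November 2016.
Response Delay Deduction: −23 days → 21 October 2016.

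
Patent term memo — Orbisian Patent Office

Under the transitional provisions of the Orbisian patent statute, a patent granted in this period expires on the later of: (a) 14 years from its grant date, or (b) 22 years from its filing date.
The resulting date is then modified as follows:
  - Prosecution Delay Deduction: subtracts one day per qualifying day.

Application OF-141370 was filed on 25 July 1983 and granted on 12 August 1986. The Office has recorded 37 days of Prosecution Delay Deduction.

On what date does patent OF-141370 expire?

2005-06-18

(a) grant + 14 years → 12 August 2000.
(b) filing + 22 years → 25 July 2005.
Later of the two: 25 July 2005.
Prosecution Delay Deduction: −37 days → 18 June 2005.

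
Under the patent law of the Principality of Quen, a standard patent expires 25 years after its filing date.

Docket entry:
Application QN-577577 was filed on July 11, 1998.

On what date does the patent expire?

Filing date + 25 years → 11 July 2023.

2023-07-11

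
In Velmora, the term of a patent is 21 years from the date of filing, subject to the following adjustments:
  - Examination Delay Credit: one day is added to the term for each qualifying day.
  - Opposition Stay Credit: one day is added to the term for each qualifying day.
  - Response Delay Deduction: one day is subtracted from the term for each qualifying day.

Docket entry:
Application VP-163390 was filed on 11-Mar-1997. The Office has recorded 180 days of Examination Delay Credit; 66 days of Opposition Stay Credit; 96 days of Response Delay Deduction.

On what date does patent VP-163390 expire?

August 8, 2018

Base term: filing date + 21 years → 11 March 2018.
Examination Delay Credit: +180 days → 7 September 2018.
Opposition Stay Credit: +66 days → 12 November 2018.
Response Delay Deduction: −96 days → 8 August 2018.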